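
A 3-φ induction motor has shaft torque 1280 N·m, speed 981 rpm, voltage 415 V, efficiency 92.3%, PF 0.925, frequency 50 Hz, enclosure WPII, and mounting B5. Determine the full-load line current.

ω = 2π×981/60 = 102.7 rad/s; P_out = τω = 1280 × 102.7 = 131456 W
P_in = P_out / η = 131456 / 0.923 = 142423 W
I_L = P_in / (√3·V_L·cosφ) = 142423 / (1.732 × 415 × 0.925) = 214 A

214 A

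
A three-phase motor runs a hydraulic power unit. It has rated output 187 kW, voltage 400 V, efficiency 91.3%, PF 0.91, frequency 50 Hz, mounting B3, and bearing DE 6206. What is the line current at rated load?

325 A

P_out = 187 kW = 187000 W
P_in = P_out / η = 187000 / 0.913 = 204819 W
I_L = P_in / (√3·V_L·cosφ) = 204819 / (1.732 × 400 × 0.91) = 325 A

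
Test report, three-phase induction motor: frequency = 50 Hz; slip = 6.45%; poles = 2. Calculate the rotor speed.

n_s = 120f/p = 120×50/2 = 3000 rpm
n = n_s(1 − s) = 3000 × (1 − 0.0645) = 2806 rpm

2806 rpm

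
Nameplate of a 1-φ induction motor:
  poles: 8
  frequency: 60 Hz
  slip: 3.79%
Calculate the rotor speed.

866 rpm

n_s = 120f/p = 120×60/8 = 900 rpm
n = n_s(1 − s) = 900 × (1 − 0.0379) = 866 rpm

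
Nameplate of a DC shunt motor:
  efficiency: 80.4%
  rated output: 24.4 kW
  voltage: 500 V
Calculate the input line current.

P_out = 24.4 kW = 24400 W
P_in = P_out / η = 24400 / 0.804 = 30348 W
I = P_in / V = 30348 / 500 = 60.7 A

60.7 A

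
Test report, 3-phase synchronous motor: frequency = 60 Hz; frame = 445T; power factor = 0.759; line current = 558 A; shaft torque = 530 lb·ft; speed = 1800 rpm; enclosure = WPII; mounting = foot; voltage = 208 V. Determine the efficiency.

τ = 530 lb·ft × 1.356 = 718.7 N·m
ω = 2π × 1800/60 = 188.5 rad/s; P_out = τω = 718.7 × 188.5 = 135475 W
P_in = √3·V_L·I_L·cosφ = 1.732 × 208 × 558 × 0.759 = 152576 W
η = P_out / P_in = 135475 / 152576 = 0.888 = 88.8%

88.8 %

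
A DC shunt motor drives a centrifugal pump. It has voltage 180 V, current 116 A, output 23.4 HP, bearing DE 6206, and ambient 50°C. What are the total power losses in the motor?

3420 W

P_in = V·I = 180×116 = 20880 W
P_out = 23.4×746 = 17456 W
Losses = P_in − P_out = 20880 − 17456 = 3424 W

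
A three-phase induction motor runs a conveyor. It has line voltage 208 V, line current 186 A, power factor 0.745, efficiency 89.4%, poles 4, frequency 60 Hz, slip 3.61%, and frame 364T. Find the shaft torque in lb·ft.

181 lb·ft

P_in = √3·V·I·cosφ = 1.732 × 208 × 186 × 0.745 = 49921 W
P_out = η·P_in = 0.894 × 49921 = 44629 W
n_s = 120×60/4 = 1800 rpm; n = 1800×(1−0.0361) = 1735 rpm
ω = 2π×1735/60 = 181.7 rad/s
τ = P_out/ω = 44629/181.7 = 245.6 N·m
In lb·ft: 245.6/1.356 = 181 lb·ft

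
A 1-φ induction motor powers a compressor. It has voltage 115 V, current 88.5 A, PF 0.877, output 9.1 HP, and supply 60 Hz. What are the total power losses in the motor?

2.14 kW

P_in = V·I·cosφ = 115×88.5×0.877 = 8926 W
P_out = 9.1×746 = 6789 W
Losses = P_in − P_out = 8926 − 6789 = 2137 W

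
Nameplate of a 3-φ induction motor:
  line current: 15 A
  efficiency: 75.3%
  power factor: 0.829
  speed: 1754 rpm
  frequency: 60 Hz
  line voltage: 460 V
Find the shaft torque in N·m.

40.6 N·m

P_in = √3·V·I·cosφ = 1.732 × 460 × 15 × 0.829 = 9907 W
P_out = η·P_in = 0.753 × 9907 = 7460 W
n = 1754 rpm
ω = 2π×1754/60 = 183.7 rad/s
τ = P_out/ω = 7460/183.7 = 40.6 N·m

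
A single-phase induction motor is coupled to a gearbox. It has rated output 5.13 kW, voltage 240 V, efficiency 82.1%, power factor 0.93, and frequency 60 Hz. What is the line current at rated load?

P_out = 5.13 kW = 5130 W
P_in = P_out / η = 5130 / 0.821 = 6248 W
I = P_in / (V·cosφ) = 6248 / (240 × 0.93) = 28 A

28 A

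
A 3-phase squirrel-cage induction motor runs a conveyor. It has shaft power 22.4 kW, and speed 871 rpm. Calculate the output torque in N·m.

ω = 2π × 871/60 = 91.21 rad/s
τ = P/ω = 22400/91.21 = 246 N·m

246 N·m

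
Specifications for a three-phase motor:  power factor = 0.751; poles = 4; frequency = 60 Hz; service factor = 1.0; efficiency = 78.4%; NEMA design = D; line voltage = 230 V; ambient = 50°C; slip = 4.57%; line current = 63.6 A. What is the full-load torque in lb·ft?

P_in = √3·V·I·cosφ = 1.732 × 230 × 63.6 × 0.751 = 19027 W
P_out = η·P_in = 0.784 × 19027 = 14917 W
n_s = 120×60/4 = 1800 rpm; n = 1800×(1−0.0457) = 1718 rpm
ω = 2π×1718/60 = 179.9 rad/s
τ = P_out/ω = 14917/179.9 = 82.92 N·m
In lb·ft: 82.92/1.356 = 61.2 lb·ft

61.2 lb·ft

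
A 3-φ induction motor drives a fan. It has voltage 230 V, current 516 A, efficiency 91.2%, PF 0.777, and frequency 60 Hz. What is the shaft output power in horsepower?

P_in = √3·V·I·cosφ = 1.732 × 230 × 516 × 0.777 = 159715 W
P_out = η·P_in = 0.912 × 159715 = 145660 W
= 145660/746 = 195 HP

195 HP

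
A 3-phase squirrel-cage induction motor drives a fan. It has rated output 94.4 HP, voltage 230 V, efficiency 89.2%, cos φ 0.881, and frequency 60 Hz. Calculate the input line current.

225 A

P_out = 94.4 × 746 = 70422 W
P_in = P_out / η = 70422 / 0.892 = 78948 W
I_L = P_in / (√3·V_L·cosφ) = 78948 / (1.732 × 230 × 0.881) = 225 A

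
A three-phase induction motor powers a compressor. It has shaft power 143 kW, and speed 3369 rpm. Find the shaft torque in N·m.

405 N·m

ω = 2π × 3369/60 = 352.8 rad/s
τ = P/ω = 143000/352.8 = 405 N·m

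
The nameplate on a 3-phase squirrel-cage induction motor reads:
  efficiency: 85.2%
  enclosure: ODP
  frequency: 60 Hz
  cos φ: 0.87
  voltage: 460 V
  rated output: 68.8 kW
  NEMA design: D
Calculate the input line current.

P_out = 68.8 kW = 68800 W
P_in = P_out / η = 68800 / 0.852 = 80751 W
I_L = P_in / (√3·V_L·cosφ) = 80751 / (1.732 × 460 × 0.87) = 116 A

116 A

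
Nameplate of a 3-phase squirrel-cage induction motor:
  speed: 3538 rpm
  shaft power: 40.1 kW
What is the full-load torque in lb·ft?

ω = 2π × 3538/60 = 370.5 rad/s
τ = P/ω = 40100/370.5 = 108.2 N·m
In lb·ft: 108.2/1.356 = 79.8 lb·ft

79.8 lb·ft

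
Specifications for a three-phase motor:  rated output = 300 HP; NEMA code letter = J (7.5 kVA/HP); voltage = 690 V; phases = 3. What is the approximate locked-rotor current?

S_LR = 7.5 × 300 = 2250 kVA
I_LR = S_LR/(√3·V_L) = 2250000/(1.732×690) = 1880 A

1880 A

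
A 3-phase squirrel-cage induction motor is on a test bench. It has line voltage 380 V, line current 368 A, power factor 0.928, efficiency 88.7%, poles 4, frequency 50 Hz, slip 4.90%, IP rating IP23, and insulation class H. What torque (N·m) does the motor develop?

1330 N·m

P_in = √3·V·I·cosφ = 1.732 × 380 × 368 × 0.928 = 224764 W
P_out = η·P_in = 0.887 × 224764 = 199366 W
n_s = 120×50/4 = 1500 rpm; n = 1500×(1−0.049) = 1427 rpm
ω = 2π×1427/60 = 149.4 rad/s
τ = P_out/ω = 199366/149.4 = 1330 N·m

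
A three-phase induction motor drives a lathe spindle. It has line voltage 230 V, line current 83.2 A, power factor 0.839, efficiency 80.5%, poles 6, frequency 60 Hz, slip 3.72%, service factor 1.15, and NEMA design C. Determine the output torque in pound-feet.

136 lb·ft

P_in = √3·V·I·cosφ = 1.732 × 230 × 83.2 × 0.839 = 27807 W
P_out = η·P_in = 0.805 × 27807 = 22385 W
n_s = 120×60/6 = 1200 rpm; n = 1200×(1−0.0372) = 1155 rpm
ω = 2π×1155/60 = 121 rad/s
τ = P_out/ω = 22385/121 = 185 N·m
In lb·ft: 185/1.356 = 136 lb·ft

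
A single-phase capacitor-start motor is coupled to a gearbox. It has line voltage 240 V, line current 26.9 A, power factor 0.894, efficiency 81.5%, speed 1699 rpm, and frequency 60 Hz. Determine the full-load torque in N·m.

26.4 N·m

P_in = V·I·cosφ = 240 × 26.9 × 0.894 = 5772 W
P_out = η·P_in = 0.815 × 5772 = 4704 W
n = 1699 rpm
ω = 2π×1699/60 = 177.9 rad/s
τ = P_out/ω = 4704/177.9 = 26.4 N·m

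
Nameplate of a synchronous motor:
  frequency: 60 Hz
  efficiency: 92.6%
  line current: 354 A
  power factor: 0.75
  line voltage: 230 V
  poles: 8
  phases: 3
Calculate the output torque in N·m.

P_in = √3·V·I·cosφ = 1.732 × 230 × 354 × 0.75 = 105765 W
P_out = η·P_in = 0.926 × 105765 = 97938 W
n = n_s = 120×60/8 = 900 rpm (synchronous)
ω = 2π×900/60 = 94.25 rad/s
τ = P_out/ω = 97938/94.25 = 1040 N·m

1040 N·m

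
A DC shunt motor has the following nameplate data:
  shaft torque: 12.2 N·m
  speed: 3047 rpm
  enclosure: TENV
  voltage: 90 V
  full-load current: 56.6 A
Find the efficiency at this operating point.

ω = 2π × 3047/60 = 319.1 rad/s; P_out = τω = 12.2 × 319.1 = 3893 W
P_in = V·I = 90 × 56.6 = 5094 W
η = P_out / P_in = 3893 / 5094 = 0.764 = 76.4%

76.4 %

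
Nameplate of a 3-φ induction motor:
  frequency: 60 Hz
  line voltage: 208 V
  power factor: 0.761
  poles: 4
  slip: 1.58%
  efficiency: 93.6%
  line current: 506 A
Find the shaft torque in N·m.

P_in = √3·V·I·cosφ = 1.732 × 208 × 506 × 0.761 = 138722 W
P_out = η·P_in = 0.936 × 138722 = 129844 W
n_s = 120×60/4 = 1800 rpm; n = 1800×(1−0.0158) = 1772 rpm
ω = 2π×1772/60 = 185.6 rad/s
τ = P_out/ω = 129844/185.6 = 700 N·m

700 N·m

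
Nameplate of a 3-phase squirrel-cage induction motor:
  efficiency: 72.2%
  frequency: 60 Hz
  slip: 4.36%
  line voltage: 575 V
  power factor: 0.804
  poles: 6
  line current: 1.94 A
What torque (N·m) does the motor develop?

9.33 N·m

P_in = √3·V·I·cosφ = 1.732 × 575 × 1.94 × 0.804 = 1553 W
P_out = η·P_in = 0.722 × 1553 = 1121 W
n_s = 120×60/6 = 1200 rpm; n = 1200×(1−0.0436) = 1148 rpm
ω = 2π×1148/60 = 120.2 rad/s
τ = P_out/ω = 1121/120.2 = 9.33 N·m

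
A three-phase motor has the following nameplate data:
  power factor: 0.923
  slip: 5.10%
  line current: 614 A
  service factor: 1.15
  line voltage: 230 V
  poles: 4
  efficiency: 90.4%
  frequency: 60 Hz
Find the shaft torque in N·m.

P_in = √3·V·I·cosφ = 1.732 × 230 × 614 × 0.923 = 225759 W
P_out = η·P_in = 0.904 × 225759 = 204086 W
n_s = 120×60/4 = 1800 rpm; n = 1800×(1−0.051) = 1708 rpm
ω = 2π×1708/60 = 178.9 rad/s
τ = P_out/ω = 204086/178.9 = 1140 N·m

1140 N·m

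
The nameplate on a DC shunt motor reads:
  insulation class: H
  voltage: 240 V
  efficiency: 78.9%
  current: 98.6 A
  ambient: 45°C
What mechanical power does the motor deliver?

P_in = V·I = 240 × 98.6 = 23664 W
P_out = η·P_in = 0.789 × 23664 = 18671 W

18.7 kW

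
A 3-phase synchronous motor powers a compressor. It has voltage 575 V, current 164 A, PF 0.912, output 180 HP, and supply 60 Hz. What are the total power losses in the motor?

P_in = √3·V·I·cosφ = 1.732×575×164×0.912 = 148955 W
P_out = 180×746 = 134280 W
Losses = P_in − P_out = 148955 − 134280 = 14675 W

14.7 kW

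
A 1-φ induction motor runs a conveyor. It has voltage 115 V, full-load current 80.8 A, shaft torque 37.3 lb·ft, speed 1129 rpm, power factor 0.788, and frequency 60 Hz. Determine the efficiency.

τ = 37.3 lb·ft × 1.356 = 50.58 N·m
ω = 2π × 1129/60 = 118.2 rad/s; P_out = τω = 50.58 × 118.2 = 5979 W
P_in = V·I·cosφ = 115 × 80.8 × 0.788 = 7322 W
η = P_out / P_in = 5979 / 7322 = 0.817 = 81.7%

81.7 %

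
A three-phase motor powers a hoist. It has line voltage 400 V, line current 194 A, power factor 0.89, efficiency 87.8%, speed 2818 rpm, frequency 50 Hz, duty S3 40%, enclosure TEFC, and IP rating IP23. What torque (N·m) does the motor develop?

P_in = √3·V·I·cosφ = 1.732 × 400 × 194 × 0.89 = 119619 W
P_out = η·P_in = 0.878 × 119619 = 105025 W
n = 2818 rpm
ω = 2π×2818/60 = 295.1 rad/s
τ = P_out/ω = 105025/295.1 = 356 N·m

356 N·m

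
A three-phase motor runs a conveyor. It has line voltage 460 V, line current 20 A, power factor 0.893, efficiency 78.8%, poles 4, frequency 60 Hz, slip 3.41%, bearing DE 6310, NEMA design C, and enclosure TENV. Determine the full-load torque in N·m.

61.6 N·m

P_in = √3·V·I·cosφ = 1.732 × 460 × 20 × 0.893 = 14229 W
P_out = η·P_in = 0.788 × 14229 = 11212 W
n_s = 120×60/4 = 1800 rpm; n = 1800×(1−0.0341) = 1739 rpm
ω = 2π×1739/60 = 182.1 rad/s
τ = P_out/ω = 11212/182.1 = 61.6 N·m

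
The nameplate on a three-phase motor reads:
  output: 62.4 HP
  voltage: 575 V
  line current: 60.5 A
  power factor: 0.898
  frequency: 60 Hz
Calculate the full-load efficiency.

P_out = 62.4 × 746 = 46550 W
P_in = √3·V_L·I_L·cosφ = 1.732 × 575 × 60.5 × 0.898 = 54106 W
η = P_out / P_in = 46550 / 54106 = 0.860 = 86.0%

86.0 %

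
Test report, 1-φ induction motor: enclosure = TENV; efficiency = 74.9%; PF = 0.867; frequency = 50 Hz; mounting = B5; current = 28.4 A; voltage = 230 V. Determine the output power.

4.24 kW

P_in = V·I·cosφ = 230 × 28.4 × 0.867 = 5663 W
P_out = η·P_in = 0.749 × 5663 = 4242 W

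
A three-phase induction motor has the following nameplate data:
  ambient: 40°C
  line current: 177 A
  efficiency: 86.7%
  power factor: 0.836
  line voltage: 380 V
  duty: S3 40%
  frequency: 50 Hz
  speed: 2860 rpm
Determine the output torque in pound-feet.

208 lb·ft

P_in = √3·V·I·cosφ = 1.732 × 380 × 177 × 0.836 = 97389 W
P_out = η·P_in = 0.867 × 97389 = 84436 W
n = 2860 rpm
ω = 2π×2860/60 = 299.5 rad/s
τ = P_out/ω = 84436/299.5 = 281.9 N·m
In lb·ft: 281.9/1.356 = 208 lb·ft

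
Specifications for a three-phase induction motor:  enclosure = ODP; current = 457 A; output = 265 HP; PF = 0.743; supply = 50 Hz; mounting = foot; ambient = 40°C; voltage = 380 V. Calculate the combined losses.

P_in = √3·V·I·cosφ = 1.732×380×457×0.743 = 223479 W
P_out = 265×746 = 197690 W
Losses = P_in − P_out = 223479 − 197690 = 25789 W

25.8 kW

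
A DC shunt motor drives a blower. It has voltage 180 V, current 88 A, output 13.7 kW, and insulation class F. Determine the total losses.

2.14 kW

P_in = V·I = 180×88 = 15840 W
P_out = 13700 W
Losses = P_in − P_out = 15840 − 13700 = 2140 W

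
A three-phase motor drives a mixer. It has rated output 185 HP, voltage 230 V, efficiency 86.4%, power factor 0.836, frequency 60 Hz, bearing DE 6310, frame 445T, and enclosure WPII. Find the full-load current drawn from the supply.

P_out = 185 × 746 = 138010 W
P_in = P_out / η = 138010 / 0.864 = 159734 W
I_L = P_in / (√3·V_L·cosφ) = 159734 / (1.732 × 230 × 0.836) = 480 A

480 A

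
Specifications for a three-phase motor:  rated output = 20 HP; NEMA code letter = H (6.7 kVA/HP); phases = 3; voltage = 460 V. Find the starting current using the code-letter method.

S_LR = 6.7 × 20 = 134 kVA
I_LR = S_LR/(√3·V_L) = 134000/(1.732×460) = 168 A

168 A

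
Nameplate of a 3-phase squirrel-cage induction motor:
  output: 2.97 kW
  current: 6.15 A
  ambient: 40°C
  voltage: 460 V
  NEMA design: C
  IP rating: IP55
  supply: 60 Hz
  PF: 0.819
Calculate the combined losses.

1040 W

P_in = √3·V·I·cosφ = 1.732×460×6.15×0.819 = 4013 W
P_out = 2970 W
Losses = P_in − P_out = 4013 − 2970 = 1043 W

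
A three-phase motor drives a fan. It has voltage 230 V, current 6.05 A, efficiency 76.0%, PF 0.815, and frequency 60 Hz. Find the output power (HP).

P_in = √3·V·I·cosφ = 1.732 × 230 × 6.05 × 0.815 = 1964 W
P_out = η·P_in = 0.76 × 1964 = 1493 W
= 1493/746 = 2 HP

2 HP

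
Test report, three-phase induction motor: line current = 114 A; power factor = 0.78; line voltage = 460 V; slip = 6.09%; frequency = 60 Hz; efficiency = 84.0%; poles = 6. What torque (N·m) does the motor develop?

P_in = √3·V·I·cosφ = 1.732 × 460 × 114 × 0.78 = 70844 W
P_out = η·P_in = 0.84 × 70844 = 59509 W
n_s = 120×60/6 = 1200 rpm; n = 1200×(1−0.0609) = 1127 rpm
ω = 2π×1127/60 = 118 rad/s
τ = P_out/ω = 59509/118 = 504 N·m

504 N·m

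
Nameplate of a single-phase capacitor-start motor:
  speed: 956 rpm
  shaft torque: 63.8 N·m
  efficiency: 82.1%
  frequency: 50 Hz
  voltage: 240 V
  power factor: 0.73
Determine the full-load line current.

ω = 2π×956/60 = 100.1 rad/s; P_out = τω = 63.8 × 100.1 = 6386 W
P_in = P_out / η = 6386 / 0.821 = 7778 W
I = P_in / (V·cosφ) = 7778 / (240 × 0.73) = 44.4 A

44.4 A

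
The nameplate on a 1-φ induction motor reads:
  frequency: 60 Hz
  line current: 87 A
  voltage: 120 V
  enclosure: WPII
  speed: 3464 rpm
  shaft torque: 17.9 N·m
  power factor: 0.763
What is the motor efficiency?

81.5 %

ω = 2π × 3464/60 = 362.7 rad/s; P_out = τω = 17.9 × 362.7 = 6492 W
P_in = V·I·cosφ = 120 × 87 × 0.763 = 7966 W
η = P_out / P_in = 6492 / 7966 = 0.815 = 81.5%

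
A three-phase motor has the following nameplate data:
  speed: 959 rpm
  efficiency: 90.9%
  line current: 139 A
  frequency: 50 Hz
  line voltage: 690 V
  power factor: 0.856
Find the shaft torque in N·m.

P_in = √3·V·I·cosφ = 1.732 × 690 × 139 × 0.856 = 142195 W
P_out = η·P_in = 0.909 × 142195 = 129255 W
n = 959 rpm
ω = 2π×959/60 = 100.4 rad/s
τ = P_out/ω = 129255/100.4 = 1290 N·m

1290 N·m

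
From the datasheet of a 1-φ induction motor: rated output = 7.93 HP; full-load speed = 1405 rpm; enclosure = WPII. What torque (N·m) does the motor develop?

P_out = 7.93 × 746 = 5916 W
ω = 2π × 1405/60 = 147.1 rad/s
τ = P_out/ω = 5916/147.1 = 40.2 N·m

40.2 N·m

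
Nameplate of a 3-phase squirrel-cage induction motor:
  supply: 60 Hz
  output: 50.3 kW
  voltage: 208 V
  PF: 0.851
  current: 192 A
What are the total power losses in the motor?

8560 W

P_in = √3·V·I·cosφ = 1.732×208×192×0.851 = 58863 W
P_out = 50300 W
Losses = P_in − P_out = 58863 − 50300 = 8563 W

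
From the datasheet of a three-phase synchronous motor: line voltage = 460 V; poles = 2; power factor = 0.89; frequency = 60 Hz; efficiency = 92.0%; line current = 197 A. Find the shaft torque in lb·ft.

P_in = √3·V·I·cosφ = 1.732 × 460 × 197 × 0.89 = 139689 W
P_out = η·P_in = 0.92 × 139689 = 128514 W
n = n_s = 120×60/2 = 3600 rpm (synchronous)
ω = 2π×3600/60 = 377 rad/s
τ = P_out/ω = 128514/377 = 340.9 N·m
In lb·ft: 340.9/1.356 = 251 lb·ft

251 lb·ft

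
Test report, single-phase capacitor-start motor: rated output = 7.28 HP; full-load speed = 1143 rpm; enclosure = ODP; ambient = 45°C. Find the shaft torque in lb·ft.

P_out = 7.28 × 746 = 5431 W
ω = 2π × 1143/60 = 119.7 rad/s
τ = P_out/ω = 5431/119.7 = 45.37 N·m
In lb·ft: 45.37/1.356 = 33.5 lb·ft

33.5 lb·ft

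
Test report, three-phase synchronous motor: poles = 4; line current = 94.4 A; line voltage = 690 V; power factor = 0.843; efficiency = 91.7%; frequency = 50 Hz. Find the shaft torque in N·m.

P_in = √3·V·I·cosφ = 1.732 × 690 × 94.4 × 0.843 = 95104 W
P_out = η·P_in = 0.917 × 95104 = 87210 W
n = n_s = 120×50/4 = 1500 rpm (synchronous)
ω = 2π×1500/60 = 157.1 rad/s
τ = P_out/ω = 87210/157.1 = 555 N·m

555 N·m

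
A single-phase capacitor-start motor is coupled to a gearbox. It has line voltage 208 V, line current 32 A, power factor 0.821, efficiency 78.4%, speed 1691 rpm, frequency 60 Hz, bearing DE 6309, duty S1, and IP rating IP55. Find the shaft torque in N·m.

24.2 N·m

P_in = V·I·cosφ = 208 × 32 × 0.821 = 5465 W
P_out = η·P_in = 0.784 × 5465 = 4285 W
n = 1691 rpm
ω = 2π×1691/60 = 177.1 rad/s
τ = P_out/ω = 4285/177.1 = 24.2 N·m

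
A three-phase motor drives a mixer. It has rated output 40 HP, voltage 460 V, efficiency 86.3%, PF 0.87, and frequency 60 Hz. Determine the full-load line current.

49.9 A

P_out = 40 × 746 = 29840 W
P_in = P_out / η = 29840 / 0.863 = 34577 W
I_L = P_in / (√3·V_L·cosφ) = 34577 / (1.732 × 460 × 0.87) = 49.9 A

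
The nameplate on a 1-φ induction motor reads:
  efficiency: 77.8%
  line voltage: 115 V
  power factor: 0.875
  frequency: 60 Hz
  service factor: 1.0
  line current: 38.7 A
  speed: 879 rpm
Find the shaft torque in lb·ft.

P_in = V·I·cosφ = 115 × 38.7 × 0.875 = 3894 W
P_out = η·P_in = 0.778 × 3894 = 3030 W
n = 879 rpm
ω = 2π×879/60 = 92.05 rad/s
τ = P_out/ω = 3030/92.05 = 32.92 N·m
In lb·ft: 32.92/1.356 = 24.3 lb·ft

24.3 lb·ft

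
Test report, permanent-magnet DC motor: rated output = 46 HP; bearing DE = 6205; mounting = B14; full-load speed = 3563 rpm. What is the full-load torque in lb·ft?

P_out = 46 × 746 = 34316 W
ω = 2π × 3563/60 = 373.1 rad/s
τ = P_out/ω = 34316/373.1 = 91.98 N·m
In lb·ft: 91.98/1.356 = 67.8 lb·ft

67.8 lb·ft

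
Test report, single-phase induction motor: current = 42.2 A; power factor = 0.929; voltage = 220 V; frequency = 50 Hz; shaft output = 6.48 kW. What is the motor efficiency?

P_out = 6.48 kW = 6480 W
P_in = V·I·cosφ = 220 × 42.2 × 0.929 = 8625 W
η = P_out / P_in = 6480 / 8625 = 0.751 = 75.1%

75.1 %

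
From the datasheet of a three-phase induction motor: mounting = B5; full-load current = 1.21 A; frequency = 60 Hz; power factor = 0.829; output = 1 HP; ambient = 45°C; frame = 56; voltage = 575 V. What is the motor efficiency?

74.7 %

P_out = 1 × 746 = 746 W
P_in = √3·V_L·I_L·cosφ = 1.732 × 575 × 1.21 × 0.829 = 999 W
η = P_out / P_in = 746 / 999 = 0.747 = 74.7%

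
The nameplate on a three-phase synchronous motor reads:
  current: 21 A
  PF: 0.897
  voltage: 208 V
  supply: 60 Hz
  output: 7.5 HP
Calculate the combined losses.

1190 W

P_in = √3·V·I·cosφ = 1.732×208×21×0.897 = 6786 W
P_out = 7.5×746 = 5595 W
Losses = P_in − P_out = 6786 − 5595 = 1191 W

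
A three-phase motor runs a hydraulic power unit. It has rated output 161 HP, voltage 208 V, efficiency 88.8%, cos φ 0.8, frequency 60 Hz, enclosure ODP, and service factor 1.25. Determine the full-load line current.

P_out = 161 × 746 = 120106 W
P_in = P_out / η = 120106 / 0.888 = 135255 W
I_L = P_in / (√3·V_L·cosφ) = 135255 / (1.732 × 208 × 0.8) = 469 A

469 A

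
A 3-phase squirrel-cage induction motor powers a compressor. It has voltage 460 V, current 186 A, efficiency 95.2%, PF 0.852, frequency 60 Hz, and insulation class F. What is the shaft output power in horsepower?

161 HP

P_in = √3·V·I·cosφ = 1.732 × 460 × 186 × 0.852 = 126258 W
P_out = η·P_in = 0.952 × 126258 = 120198 W
= 120198/746 = 161 HP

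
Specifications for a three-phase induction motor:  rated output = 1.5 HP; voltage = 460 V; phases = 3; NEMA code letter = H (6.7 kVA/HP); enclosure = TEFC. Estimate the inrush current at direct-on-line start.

12.6 A

S_LR = 6.7 × 1.5 = 10.05 kVA
I_LR = S_LR/(√3·V_L) = 10050/(1.732×460) = 12.6 A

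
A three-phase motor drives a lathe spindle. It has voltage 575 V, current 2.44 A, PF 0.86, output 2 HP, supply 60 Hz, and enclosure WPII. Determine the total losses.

P_in = √3·V·I·cosφ = 1.732×575×2.44×0.86 = 2090 W
P_out = 2×746 = 1492 W
Losses = P_in − P_out = 2090 − 1492 = 598 W

598 W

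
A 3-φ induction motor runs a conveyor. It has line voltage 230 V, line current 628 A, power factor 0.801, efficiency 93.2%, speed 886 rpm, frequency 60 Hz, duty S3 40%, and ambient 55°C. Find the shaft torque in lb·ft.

P_in = √3·V·I·cosφ = 1.732 × 230 × 628 × 0.801 = 200386 W
P_out = η·P_in = 0.932 × 200386 = 186760 W
n = 886 rpm
ω = 2π×886/60 = 92.78 rad/s
τ = P_out/ω = 186760/92.78 = 2013 N·m
In lb·ft: 2013/1.356 = 1480 lb·ft

1480 lb·ft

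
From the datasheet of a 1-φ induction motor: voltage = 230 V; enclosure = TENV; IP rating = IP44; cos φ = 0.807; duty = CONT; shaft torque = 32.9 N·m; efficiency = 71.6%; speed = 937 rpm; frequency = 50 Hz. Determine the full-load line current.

24.3 A

ω = 2π×937/60 = 98.12 rad/s; P_out = τω = 32.9 × 98.12 = 3228 W
P_in = P_out / η = 3228 / 0.716 = 4508 W
I = P_in / (V·cosφ) = 4508 / (230 × 0.807) = 24.3 A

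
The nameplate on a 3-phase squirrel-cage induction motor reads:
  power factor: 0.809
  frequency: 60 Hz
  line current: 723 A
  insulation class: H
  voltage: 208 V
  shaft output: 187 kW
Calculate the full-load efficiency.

P_out = 187 kW = 187000 W
P_in = √3·V_L·I_L·cosφ = 1.732 × 208 × 723 × 0.809 = 210716 W
η = P_out / P_in = 187000 / 210716 = 0.887 = 88.7%

88.7 %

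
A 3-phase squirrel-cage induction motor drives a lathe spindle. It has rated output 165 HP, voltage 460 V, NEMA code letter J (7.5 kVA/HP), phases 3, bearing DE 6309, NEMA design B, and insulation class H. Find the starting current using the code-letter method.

S_LR = 7.5 × 165 = 1237.5 kVA
I_LR = S_LR/(√3·V_L) = 1237500/(1.732×460) = 1550 A

1550 A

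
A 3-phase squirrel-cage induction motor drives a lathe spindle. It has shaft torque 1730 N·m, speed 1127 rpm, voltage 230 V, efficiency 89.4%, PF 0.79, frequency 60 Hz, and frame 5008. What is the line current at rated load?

ω = 2π×1127/60 = 118 rad/s; P_out = τω = 1730 × 118 = 204140 W
P_in = P_out / η = 204140 / 0.894 = 228345 W
I_L = P_in / (√3·V_L·cosφ) = 228345 / (1.732 × 230 × 0.79) = 726 A

726 A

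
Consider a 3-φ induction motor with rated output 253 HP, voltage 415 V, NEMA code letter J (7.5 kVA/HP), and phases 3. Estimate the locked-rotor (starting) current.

S_LR = 7.5 × 253 = 1897.5 kVA
I_LR = S_LR/(√3·V_L) = 1897500/(1.732×415) = 2640 A

2640 A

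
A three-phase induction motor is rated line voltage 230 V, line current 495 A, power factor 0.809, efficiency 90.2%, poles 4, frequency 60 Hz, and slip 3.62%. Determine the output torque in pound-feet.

P_in = √3·V·I·cosφ = 1.732 × 230 × 495 × 0.809 = 159525 W
P_out = η·P_in = 0.902 × 159525 = 143892 W
n_s = 120×60/4 = 1800 rpm; n = 1800×(1−0.0362) = 1735 rpm
ω = 2π×1735/60 = 181.7 rad/s
τ = P_out/ω = 143892/181.7 = 791.9 N·m
In lb·ft: 791.9/1.356 = 584 lb·ft

584 lb·ft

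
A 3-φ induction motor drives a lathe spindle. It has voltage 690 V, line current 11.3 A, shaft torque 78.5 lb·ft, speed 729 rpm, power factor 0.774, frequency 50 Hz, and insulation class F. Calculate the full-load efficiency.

77.7 %

τ = 78.5 lb·ft × 1.356 = 106.4 N·m
ω = 2π × 729/60 = 76.34 rad/s; P_out = τω = 106.4 × 76.34 = 8123 W
P_in = √3·V_L·I_L·cosφ = 1.732 × 690 × 11.3 × 0.774 = 10452 W
η = P_out / P_in = 8123 / 10452 = 0.777 = 77.7%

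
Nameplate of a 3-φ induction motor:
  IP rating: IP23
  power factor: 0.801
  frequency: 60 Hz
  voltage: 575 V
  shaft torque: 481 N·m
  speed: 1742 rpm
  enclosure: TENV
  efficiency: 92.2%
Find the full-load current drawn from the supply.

ω = 2π×1742/60 = 182.4 rad/s; P_out = τω = 481 × 182.4 = 87734 W
P_in = P_out / η = 87734 / 0.922 = 95156 W
I_L = P_in / (√3·V_L·cosφ) = 95156 / (1.732 × 575 × 0.801) = 119 A

119 A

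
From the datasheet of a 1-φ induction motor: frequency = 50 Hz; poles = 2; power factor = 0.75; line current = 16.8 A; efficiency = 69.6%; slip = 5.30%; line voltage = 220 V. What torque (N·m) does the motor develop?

P_in = V·I·cosφ = 220 × 16.8 × 0.75 = 2772 W
P_out = η·P_in = 0.696 × 2772 = 1929 W
n_s = 120×50/2 = 3000 rpm; n = 3000×(1−0.053) = 2841 rpm
ω = 2π×2841/60 = 297.5 rad/s
τ = P_out/ω = 1929/297.5 = 6.48 N·m

6.48 N·m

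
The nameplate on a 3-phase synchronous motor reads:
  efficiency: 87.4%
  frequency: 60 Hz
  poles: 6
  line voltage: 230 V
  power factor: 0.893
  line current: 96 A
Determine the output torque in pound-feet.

175 lb·ft

P_in = √3·V·I·cosφ = 1.732 × 230 × 96 × 0.893 = 34151 W
P_out = η·P_in = 0.874 × 34151 = 29848 W
n = n_s = 120×60/6 = 1200 rpm (synchronous)
ω = 2π×1200/60 = 125.7 rad/s
τ = P_out/ω = 29848/125.7 = 237.5 N·m
In lb·ft: 237.5/1.356 = 175 lb·ft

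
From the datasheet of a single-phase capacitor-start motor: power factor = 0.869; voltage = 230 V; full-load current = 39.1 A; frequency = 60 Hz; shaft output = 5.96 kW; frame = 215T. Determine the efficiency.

76.3 %

P_out = 5.96 kW = 5960 W
P_in = V·I·cosφ = 230 × 39.1 × 0.869 = 7815 W
η = P_out / P_in = 5960 / 7815 = 0.763 = 76.3%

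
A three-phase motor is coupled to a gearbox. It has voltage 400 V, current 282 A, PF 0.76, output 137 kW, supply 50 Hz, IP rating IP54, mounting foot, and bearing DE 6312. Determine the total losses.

11.5 kW

P_in = √3·V·I·cosφ = 1.732×400×282×0.76 = 148481 W
P_out = 137000 W
Losses = P_in − P_out = 148481 − 137000 = 11481 W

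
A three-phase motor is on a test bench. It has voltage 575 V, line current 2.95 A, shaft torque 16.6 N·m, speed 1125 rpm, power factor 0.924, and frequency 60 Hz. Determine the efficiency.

ω = 2π × 1125/60 = 117.8 rad/s; P_out = τω = 16.6 × 117.8 = 1955 W
P_in = √3·V_L·I_L·cosφ = 1.732 × 575 × 2.95 × 0.924 = 2715 W
η = P_out / P_in = 1955 / 2715 = 0.720 = 72.0%

72.0 %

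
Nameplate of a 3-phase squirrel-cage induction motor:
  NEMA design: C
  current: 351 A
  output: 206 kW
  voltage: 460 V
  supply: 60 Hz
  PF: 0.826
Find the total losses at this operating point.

25000 W

P_in = √3·V·I·cosφ = 1.732×460×351×0.826 = 230990 W
P_out = 206000 W
Losses = P_in − P_out = 230990 − 206000 = 24990 W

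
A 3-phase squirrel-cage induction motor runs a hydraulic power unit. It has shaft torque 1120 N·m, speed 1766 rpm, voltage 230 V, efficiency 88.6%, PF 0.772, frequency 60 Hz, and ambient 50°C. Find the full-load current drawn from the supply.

760 A

ω = 2π×1766/60 = 184.9 rad/s; P_out = τω = 1120 × 184.9 = 207088 W
P_in = P_out / η = 207088 / 0.886 = 233734 W
I_L = P_in / (√3·V_L·cosφ) = 233734 / (1.732 × 230 × 0.772) = 760 A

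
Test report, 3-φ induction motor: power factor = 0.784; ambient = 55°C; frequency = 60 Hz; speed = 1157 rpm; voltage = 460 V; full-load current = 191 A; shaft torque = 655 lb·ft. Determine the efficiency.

τ = 655 lb·ft × 1.356 = 888.2 N·m
ω = 2π × 1157/60 = 121.2 rad/s; P_out = τω = 888.2 × 121.2 = 107650 W
P_in = √3·V_L·I_L·cosφ = 1.732 × 460 × 191 × 0.784 = 119304 W
η = P_out / P_in = 107650 / 119304 = 0.902 = 90.2%

90.2 %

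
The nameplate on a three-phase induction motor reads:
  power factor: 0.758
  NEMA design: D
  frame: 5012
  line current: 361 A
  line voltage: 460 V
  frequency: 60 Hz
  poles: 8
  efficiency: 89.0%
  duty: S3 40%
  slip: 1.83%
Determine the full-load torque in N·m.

2100 N·m

P_in = √3·V·I·cosφ = 1.732 × 460 × 361 × 0.758 = 218013 W
P_out = η·P_in = 0.89 × 218013 = 194032 W
n_s = 120×60/8 = 900 rpm; n = 900×(1−0.0183) = 884 rpm
ω = 2π×884/60 = 92.57 rad/s
τ = P_out/ω = 194032/92.57 = 2100 N·m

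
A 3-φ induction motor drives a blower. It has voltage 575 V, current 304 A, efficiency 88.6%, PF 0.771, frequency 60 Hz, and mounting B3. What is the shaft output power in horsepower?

P_in = √3·V·I·cosφ = 1.732 × 575 × 304 × 0.771 = 233423 W
P_out = η·P_in = 0.886 × 233423 = 206813 W
= 206813/746 = 277 HP

277 HP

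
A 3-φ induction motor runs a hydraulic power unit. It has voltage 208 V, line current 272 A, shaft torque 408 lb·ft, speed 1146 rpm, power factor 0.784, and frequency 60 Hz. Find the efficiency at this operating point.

τ = 408 lb·ft × 1.356 = 553.2 N·m
ω = 2π × 1146/60 = 120 rad/s; P_out = τω = 553.2 × 120 = 66384 W
P_in = √3·V_L·I_L·cosφ = 1.732 × 208 × 272 × 0.784 = 76824 W
η = P_out / P_in = 66384 / 76824 = 0.864 = 86.4%

86.4 %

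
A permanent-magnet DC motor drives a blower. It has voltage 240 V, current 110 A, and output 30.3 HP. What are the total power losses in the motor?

P_in = V·I = 240×110 = 26400 W
P_out = 30.3×746 = 22604 W
Losses = P_in − P_out = 26400 − 22604 = 3796 W

3.8 kW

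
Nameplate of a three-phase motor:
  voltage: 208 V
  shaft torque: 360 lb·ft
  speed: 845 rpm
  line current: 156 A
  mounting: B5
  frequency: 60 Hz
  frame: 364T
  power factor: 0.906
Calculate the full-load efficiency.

84.8 %

τ = 360 lb·ft × 1.356 = 488.2 N·m
ω = 2π × 845/60 = 88.49 rad/s; P_out = τω = 488.2 × 88.49 = 43201 W
P_in = √3·V_L·I_L·cosφ = 1.732 × 208 × 156 × 0.906 = 50917 W
η = P_out / P_in = 43201 / 50917 = 0.848 = 84.8%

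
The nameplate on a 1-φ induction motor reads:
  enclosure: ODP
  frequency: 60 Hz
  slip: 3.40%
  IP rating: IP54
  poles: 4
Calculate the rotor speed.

n_s = 120f/p = 120×60/4 = 1800 rpm
n = n_s(1 − s) = 1800 × (1 − 0.034) = 1739 rpm

1739 rpm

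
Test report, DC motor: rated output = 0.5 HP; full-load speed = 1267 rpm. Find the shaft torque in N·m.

2.81 N·m

P_out = 0.5 × 746 = 373 W
ω = 2π × 1267/60 = 132.7 rad/s
τ = P_out/ω = 373/132.7 = 2.81 N·m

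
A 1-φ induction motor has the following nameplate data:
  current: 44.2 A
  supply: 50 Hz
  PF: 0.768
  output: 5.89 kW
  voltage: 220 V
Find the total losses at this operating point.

P_in = V·I·cosφ = 220×44.2×0.768 = 7468 W
P_out = 5890 W
Losses = P_in − P_out = 7468 − 5890 = 1578 W

1580 W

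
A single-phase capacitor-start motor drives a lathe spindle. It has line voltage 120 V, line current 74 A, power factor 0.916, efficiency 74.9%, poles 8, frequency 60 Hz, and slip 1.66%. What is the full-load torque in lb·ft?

48.5 lb·ft

P_in = V·I·cosφ = 120 × 74 × 0.916 = 8134 W
P_out = η·P_in = 0.749 × 8134 = 6092 W
n_s = 120×60/8 = 900 rpm; n = 900×(1−0.0166) = 885 rpm
ω = 2π×885/60 = 92.68 rad/s
τ = P_out/ω = 6092/92.68 = 65.73 N·m
In lb·ft: 65.73/1.356 = 48.5 lb·ft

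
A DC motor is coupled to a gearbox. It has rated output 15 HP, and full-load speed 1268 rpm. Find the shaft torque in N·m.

84.3 N·m

P_out = 15 × 746 = 11190 W
ω = 2π × 1268/60 = 132.8 rad/s
τ = P_out/ω = 11190/132.8 = 84.3 N·m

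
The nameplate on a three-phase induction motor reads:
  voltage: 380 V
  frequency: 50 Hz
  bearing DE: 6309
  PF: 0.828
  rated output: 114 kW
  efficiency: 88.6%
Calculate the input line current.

P_out = 114 kW = 114000 W
P_in = P_out / η = 114000 / 0.886 = 128668 W
I_L = P_in / (√3·V_L·cosφ) = 128668 / (1.732 × 380 × 0.828) = 236 A

236 A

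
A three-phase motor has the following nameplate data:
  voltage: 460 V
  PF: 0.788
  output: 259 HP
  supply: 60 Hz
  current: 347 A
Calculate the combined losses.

24600 W

P_in = √3·V·I·cosφ = 1.732×460×347×0.788 = 217852 W
P_out = 259×746 = 193214 W
Losses = P_in − P_out = 217852 − 193214 = 24638 W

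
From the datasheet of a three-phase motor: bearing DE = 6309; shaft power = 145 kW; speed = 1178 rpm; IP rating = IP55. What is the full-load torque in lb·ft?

ω = 2π × 1178/60 = 123.4 rad/s
τ = P/ω = 145000/123.4 = 1175 N·m
In lb·ft: 1175/1.356 = 867 lb·ft

867 lb·ft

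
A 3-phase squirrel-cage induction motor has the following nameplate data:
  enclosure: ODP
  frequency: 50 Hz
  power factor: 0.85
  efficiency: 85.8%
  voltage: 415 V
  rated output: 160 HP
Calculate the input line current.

228 A

P_out = 160 × 746 = 119360 W
P_in = P_out / η = 119360 / 0.858 = 139114 W
I_L = P_in / (√3·V_L·cosφ) = 139114 / (1.732 × 415 × 0.85) = 228 A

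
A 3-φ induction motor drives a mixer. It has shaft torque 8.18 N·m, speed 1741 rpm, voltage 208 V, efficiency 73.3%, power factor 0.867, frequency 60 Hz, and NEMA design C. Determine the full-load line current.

ω = 2π×1741/60 = 182.3 rad/s; P_out = τω = 8.18 × 182.3 = 1491 W
P_in = P_out / η = 1491 / 0.733 = 2034 W
I_L = P_in / (√3·V_L·cosφ) = 2034 / (1.732 × 208 × 0.867) = 6.51 A

6.51 A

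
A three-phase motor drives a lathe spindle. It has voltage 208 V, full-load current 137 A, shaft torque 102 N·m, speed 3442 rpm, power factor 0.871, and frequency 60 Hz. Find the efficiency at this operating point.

85.5 %

ω = 2π × 3442/60 = 360.4 rad/s; P_out = τω = 102 × 360.4 = 36761 W
P_in = √3·V_L·I_L·cosφ = 1.732 × 208 × 137 × 0.871 = 42988 W
η = P_out / P_in = 36761 / 42988 = 0.855 = 85.5%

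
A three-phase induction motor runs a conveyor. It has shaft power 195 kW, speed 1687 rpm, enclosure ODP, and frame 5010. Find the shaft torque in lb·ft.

ω = 2π × 1687/60 = 176.7 rad/s
τ = P/ω = 195000/176.7 = 1104 N·m
In lb·ft: 1104/1.356 = 814 lb·ft

814 lb·ft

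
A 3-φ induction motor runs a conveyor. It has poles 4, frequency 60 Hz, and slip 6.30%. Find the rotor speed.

1687 rpm

n_s = 120f/p = 120×60/4 = 1800 rpm
n = n_s(1 − s) = 1800 × (1 − 0.063) = 1687 rpm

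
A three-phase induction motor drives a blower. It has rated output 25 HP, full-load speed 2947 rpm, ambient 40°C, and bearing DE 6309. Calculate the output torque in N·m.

60.4 N·m

P_out = 25 × 746 = 18650 W
ω = 2π × 2947/60 = 308.6 rad/s
τ = P_out/ω = 18650/308.6 = 60.4 N·m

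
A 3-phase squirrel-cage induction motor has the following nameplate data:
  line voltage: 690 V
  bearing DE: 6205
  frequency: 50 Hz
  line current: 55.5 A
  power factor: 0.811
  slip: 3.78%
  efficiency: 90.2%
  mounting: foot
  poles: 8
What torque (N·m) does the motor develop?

642 N·m

P_in = √3·V·I·cosφ = 1.732 × 690 × 55.5 × 0.811 = 53791 W
P_out = η·P_in = 0.902 × 53791 = 48519 W
n_s = 120×50/8 = 750 rpm; n = 750×(1−0.0378) = 722 rpm
ω = 2π×722/60 = 75.61 rad/s
τ = P_out/ω = 48519/75.61 = 642 N·m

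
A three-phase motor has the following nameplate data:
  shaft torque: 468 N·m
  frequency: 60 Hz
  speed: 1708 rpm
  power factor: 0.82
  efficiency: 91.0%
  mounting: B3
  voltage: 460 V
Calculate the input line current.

ω = 2π×1708/60 = 178.9 rad/s; P_out = τω = 468 × 178.9 = 83725 W
P_in = P_out / η = 83725 / 0.910 = 92005 W
I_L = P_in / (√3·V_L·cosφ) = 92005 / (1.732 × 460 × 0.82) = 141 A

141 A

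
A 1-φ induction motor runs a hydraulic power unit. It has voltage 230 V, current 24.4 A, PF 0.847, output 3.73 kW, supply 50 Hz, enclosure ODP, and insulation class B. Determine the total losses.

1.02 kW

P_in = V·I·cosφ = 230×24.4×0.847 = 4753 W
P_out = 3730 W
Losses = P_in − P_out = 4753 − 3730 = 1023 W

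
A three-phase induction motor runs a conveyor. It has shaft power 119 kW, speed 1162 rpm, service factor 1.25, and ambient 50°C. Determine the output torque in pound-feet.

ω = 2π × 1162/60 = 121.7 rad/s
τ = P/ω = 119000/121.7 = 977.8 N·m
In lb·ft: 977.8/1.356 = 721 lb·ft

721 lb·ft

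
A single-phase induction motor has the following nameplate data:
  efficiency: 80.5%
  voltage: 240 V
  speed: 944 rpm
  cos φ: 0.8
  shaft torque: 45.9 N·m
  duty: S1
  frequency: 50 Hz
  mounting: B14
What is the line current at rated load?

ω = 2π×944/60 = 98.86 rad/s; P_out = τω = 45.9 × 98.86 = 4538 W
P_in = P_out / η = 4538 / 0.805 = 5637 W
I = P_in / (V·cosφ) = 5637 / (240 × 0.8) = 29.4 A

29.4 A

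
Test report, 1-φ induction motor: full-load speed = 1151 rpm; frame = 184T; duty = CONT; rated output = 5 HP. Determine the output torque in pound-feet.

22.8 lb·ft

P_out = 5 × 746 = 3730 W
ω = 2π × 1151/60 = 120.5 rad/s
τ = P_out/ω = 3730/120.5 = 30.95 N·m
In lb·ft: 30.95/1.356 = 22.8 lb·ft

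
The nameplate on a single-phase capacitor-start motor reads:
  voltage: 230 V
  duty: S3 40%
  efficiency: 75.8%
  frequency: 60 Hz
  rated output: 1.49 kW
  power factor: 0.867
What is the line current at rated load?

P_out = 1.49 kW = 1490 W
P_in = P_out / η = 1490 / 0.758 = 1966 W
I = P_in / (V·cosφ) = 1966 / (230 × 0.867) = 9.86 A

9.86 A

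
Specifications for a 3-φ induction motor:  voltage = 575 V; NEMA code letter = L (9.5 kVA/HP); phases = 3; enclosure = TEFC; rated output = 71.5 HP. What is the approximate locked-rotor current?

S_LR = 9.5 × 71.5 = 679.25 kVA
I_LR = S_LR/(√3·V_L) = 679250/(1.732×575) = 682 A

682 A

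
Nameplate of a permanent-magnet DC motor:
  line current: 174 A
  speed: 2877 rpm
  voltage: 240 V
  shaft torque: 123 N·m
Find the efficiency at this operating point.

88.7 %

ω = 2π × 2877/60 = 301.3 rad/s; P_out = τω = 123 × 301.3 = 37060 W
P_in = V·I = 240 × 174 = 41760 W
η = P_out / P_in = 37060 / 41760 = 0.887 = 88.7%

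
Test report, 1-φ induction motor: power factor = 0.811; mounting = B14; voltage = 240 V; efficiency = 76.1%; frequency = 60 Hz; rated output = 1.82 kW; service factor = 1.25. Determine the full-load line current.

12.3 A

P_out = 1.82 kW = 1820 W
P_in = P_out / η = 1820 / 0.761 = 2392 W
I = P_in / (V·cosφ) = 2392 / (240 × 0.811) = 12.3 A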